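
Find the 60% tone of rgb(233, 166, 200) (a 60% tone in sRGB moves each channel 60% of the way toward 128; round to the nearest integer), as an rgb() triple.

A 60% tone moves each channel 60% toward 128:
  R: 233 + 0.6×(128−233) = 233 − 63 = 170 → 170
  G: 166 − 22.8 = 143.2 → 143
  B: 200 − 43.2 = 156.8 → 157

rgb(170, 143, 157)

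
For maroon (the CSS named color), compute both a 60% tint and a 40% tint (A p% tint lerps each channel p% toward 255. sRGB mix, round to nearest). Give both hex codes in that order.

CSS maroon is rgb(128, 0, 0).
60% tint:
  R: 128 + 76.2 = 204.2 → 204
  G: 0 + 0.6×(255−0) = 0 + 153 = 153 → 153
  B: 0 + 0.6×(255−0) = 0 + 153 = 153 → 153
  → #CC9999
40% tint:
  R: 128 + 0.4×(255−128) = 128 + 50.8 = 178.8 → 179
  G: 0 + 0.4×(255−0) = 0 + 102 = 102 → 102
  B: 0 + 0.4×(255−0) = 0 + 102 = 102 → 102
  → #B36666

#CC9999, #B36666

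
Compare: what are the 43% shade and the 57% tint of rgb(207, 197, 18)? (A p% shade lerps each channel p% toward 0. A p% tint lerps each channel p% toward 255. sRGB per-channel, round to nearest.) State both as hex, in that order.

#76700A, #EAE699

43% shade:
  R: 207 + 0.43×(0−207) = 207 − 89.01 = 117.99 → 118
  G: 197 + 0.43×(0−197) = 197 − 84.71 = 112.29 → 112
  B: 18 − 7.74 = 10.26 → 10
  → #76700A
57% tint:
  R: 207 + 27.36 = 234.36 → 234
  G: 197 + 0.57×(255−197) = 197 + 33.06 = 230.06 → 230
  B: 18 + 135.09 = 153.09 → 153
  → #EAE699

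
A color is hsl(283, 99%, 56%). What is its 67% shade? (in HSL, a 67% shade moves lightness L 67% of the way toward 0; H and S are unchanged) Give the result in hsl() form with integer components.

L moves 67% from 56 toward 0: 56 − 37.52 = 18.48 → 18.
H and S are unchanged.

hsl(283, 99%, 18%)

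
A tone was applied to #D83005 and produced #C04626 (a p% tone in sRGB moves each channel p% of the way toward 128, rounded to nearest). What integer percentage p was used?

#D83005 is rgb(216, 48, 5); #C04626 is rgb(192, 70, 38).
On the B channel (widest range): 38 ≈ 5 + (p/100)(128 − 5), so p ≈ 100×(38 − 5)/(128 − 5) = 3300/123 = 26.83.
p = 27 reproduces all three channels after rounding.

27%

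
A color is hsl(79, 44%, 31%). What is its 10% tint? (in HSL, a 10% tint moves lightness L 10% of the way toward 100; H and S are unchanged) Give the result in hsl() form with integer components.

hsl(79, 44%, 38%)

L moves 10% from 31 toward 100: 31 + 6.9 = 37.9 → 38.
H and S are unchanged.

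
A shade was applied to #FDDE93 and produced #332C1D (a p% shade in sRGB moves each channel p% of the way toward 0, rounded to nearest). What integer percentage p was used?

#FDDE93 is rgb(253, 222, 147); #332C1D is rgb(51, 44, 29).
On the R channel (widest range): 51 ≈ 253 + (p/100)(0 − 253), so p ≈ 100×(51 − 253)/(0 − 253) = -20200/-253 = 79.84.
p = 80 reproduces all three channels after rounding.

80%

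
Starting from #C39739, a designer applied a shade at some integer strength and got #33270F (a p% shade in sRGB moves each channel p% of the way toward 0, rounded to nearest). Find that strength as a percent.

74%

#C39739 is rgb(195, 151, 57); #33270F is rgb(51, 39, 15).
On the R channel (widest range): 51 ≈ 195 + (p/100)(0 − 195), so p ≈ 100×(51 − 195)/(0 − 195) = -14400/-195 = 73.85.
p = 74 reproduces all three channels after rounding.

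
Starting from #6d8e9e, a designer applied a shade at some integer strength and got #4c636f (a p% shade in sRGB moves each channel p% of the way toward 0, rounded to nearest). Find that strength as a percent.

30%

#6d8e9e is rgb(109, 142, 158); #4c636f is rgb(76, 99, 111).
On the B channel (widest range): 111 ≈ 158 + (p/100)(0 − 158), so p ≈ 100×(111 − 158)/(0 − 158) = -4700/-158 = 29.75.
p = 30 reproduces all three channels after rounding.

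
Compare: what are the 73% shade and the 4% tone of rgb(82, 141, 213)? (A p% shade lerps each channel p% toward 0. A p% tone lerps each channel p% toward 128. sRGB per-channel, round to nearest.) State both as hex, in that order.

73% shade:
  R: 82 − 59.86 = 22.14 → 22
  G: 141 − 102.93 = 38.07 → 38
  B: 213 + 0.73×(0−213) = 213 − 155.49 = 57.51 → 58
  → #16263a
4% tone:
  R: 82 + 1.84 = 83.84 → 84
  G: 141 + 0.04×(128−141) = 141 − 0.52 = 140.48 → 140
  B: 213 + 0.04×(128−213) = 213 − 3.4 = 209.6 → 210
  → #548cd2

#16263a, #548cd2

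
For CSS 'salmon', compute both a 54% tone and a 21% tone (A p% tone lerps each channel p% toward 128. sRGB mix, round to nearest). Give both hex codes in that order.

#b8807a, #e08075

CSS salmon is rgb(250, 128, 114).
54% tone:
  R: 250 + 0.54×(128−250) = 250 − 65.88 = 184.12 → 184
  G: 128 + 0.54×(128−128) = 128 + 0 = 128 → 128
  B: 114 + 7.56 = 121.56 → 122
  → #b8807a
21% tone:
  R: 250 + 0.21×(128−250) = 250 − 25.62 = 224.38 → 224
  G: 128 + 0.21×(128−128) = 128 + 0 = 128 → 128
  B: 114 + 0.21×(128−114) = 114 + 2.94 = 116.94 → 117
  → #e08075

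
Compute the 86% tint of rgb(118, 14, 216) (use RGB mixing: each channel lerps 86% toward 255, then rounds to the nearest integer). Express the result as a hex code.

#ECDDFA

Per channel, c → c + 0.86(255 − c):
  R: 118 + 117.82 = 235.82 → 236
  G: 14 + 0.86×(255−14) = 14 + 207.26 = 221.26 → 221
  B: 216 + 33.54 = 249.54 → 250
rgb(236, 221, 250) = #ECDDFA.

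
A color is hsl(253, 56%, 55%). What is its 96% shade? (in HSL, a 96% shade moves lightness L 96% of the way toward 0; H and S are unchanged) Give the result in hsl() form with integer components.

hsl(253, 56%, 2%)

L moves 96% from 55 toward 0: 55 − 52.8 = 2.2 → 2.
H and S are unchanged.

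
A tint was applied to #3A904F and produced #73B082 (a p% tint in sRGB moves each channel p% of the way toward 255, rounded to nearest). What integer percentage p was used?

29%

#3A904F is rgb(58, 144, 79); #73B082 is rgb(115, 176, 130).
On the R channel (widest range): 115 ≈ 58 + (p/100)(255 − 58), so p ≈ 100×(115 − 58)/(255 − 58) = 5700/197 = 28.93.
p = 29 reproduces all three channels after rounding.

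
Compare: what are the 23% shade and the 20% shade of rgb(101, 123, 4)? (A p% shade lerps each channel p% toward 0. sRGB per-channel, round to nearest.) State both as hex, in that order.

23% shade:
  R: 101 − 23.23 = 77.77 → 78
  G: 123 + 0.23×(0−123) = 123 − 28.29 = 94.71 → 95
  B: 4 − 0.92 = 3.08 → 3
  → #4E5F03
20% shade:
  R: 101 − 20.2 = 80.8 → 81
  G: 123 − 24.6 = 98.4 → 98
  B: 4 − 0.8 = 3.2 → 3
  → #516203

#4E5F03, #516203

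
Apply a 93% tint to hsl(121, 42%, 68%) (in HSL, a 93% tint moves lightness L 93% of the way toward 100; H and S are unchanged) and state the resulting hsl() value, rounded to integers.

hsl(121, 42%, 98%)

L moves 93% from 68 toward 100: 68 + 29.76 = 97.76 → 98.
H and S are unchanged.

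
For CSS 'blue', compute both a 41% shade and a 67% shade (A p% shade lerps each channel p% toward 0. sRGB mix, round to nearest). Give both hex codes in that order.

CSS blue is rgb(0, 0, 255).
41% shade:
  R: 0 + 0.41×(0−0) = 0 + 0 = 0 → 0
  G: 0 + 0 = 0 → 0
  B: 255 − 104.55 = 150.45 → 150
  → #000096
67% shade:
  R: 0 + 0.67×(0−0) = 0 + 0 = 0 → 0
  G: 0 + 0.67×(0−0) = 0 + 0 = 0 → 0
  B: 255 − 170.85 = 84.15 → 84
  → #000054

#000096, #000054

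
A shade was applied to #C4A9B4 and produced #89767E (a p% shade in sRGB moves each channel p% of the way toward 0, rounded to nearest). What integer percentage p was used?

#C4A9B4 is rgb(196, 169, 180); #89767E is rgb(137, 118, 126).
On the R channel (widest range): 137 ≈ 196 + (p/100)(0 − 196), so p ≈ 100×(137 − 196)/(0 − 196) = -5900/-196 = 30.10.
p = 30 reproduces all three channels after rounding.

30%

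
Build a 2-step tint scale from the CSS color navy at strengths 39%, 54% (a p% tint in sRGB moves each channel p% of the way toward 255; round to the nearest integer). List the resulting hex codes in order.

#6363b2, #8a8ac5

CSS navy is rgb(0, 0, 128).
39%: (0 + 99.45 = 99.45→99, 0 + 99.45 = 99.45→99, 128 + 49.53 = 177.53→178) → #6363b2
54%: (0 + 137.7 = 137.7→138, 0 + 137.7 = 137.7→138, 128 + 68.58 = 196.58→197) → #8a8ac5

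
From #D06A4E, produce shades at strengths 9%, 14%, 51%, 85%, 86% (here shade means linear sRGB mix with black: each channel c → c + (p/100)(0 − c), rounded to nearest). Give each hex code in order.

#BD6047, #B35B43, #663426, #1F100C, #1D0F0B

#D06A4E is rgb(208, 106, 78).
9%: (208 − 18.72 = 189.28→189, 106 − 9.54 = 96.46→96, 78 − 7.02 = 70.98→71) → #BD6047
14%: (208 − 29.12 = 178.88→179, 106 − 14.84 = 91.16→91, 78 − 10.92 = 67.08→67) → #B35B43
51%: (208 − 106.08 = 101.92→102, 106 − 54.06 = 51.94→52, 78 − 39.78 = 38.22→38) → #663426
85%: (208 − 176.8 = 31.2→31, 106 − 90.1 = 15.9→16, 78 − 66.3 = 11.7→12) → #1F100C
86%: (208 − 178.88 = 29.12→29, 106 − 91.16 = 14.84→15, 78 − 67.08 = 10.92→11) → #1D0F0B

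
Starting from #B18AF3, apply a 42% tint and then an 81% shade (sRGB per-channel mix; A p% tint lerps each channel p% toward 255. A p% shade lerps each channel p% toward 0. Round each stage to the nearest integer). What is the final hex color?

#28242F

#B18AF3 is rgb(177, 138, 243).
Per channel, c → c + 0.42(255 − c):
  R: 177 + 32.76 = 209.76 → 210
  G: 138 + 0.42×(255−138) = 138 + 49.14 = 187.14 → 187
  B: 243 + 0.42×(255−243) = 243 + 5.04 = 248.04 → 248
After the tint: rgb(210, 187, 248) = #D2BBF8.
Lerp each channel 81% toward 0:
  R: 210 + 0.81×(0−210) = 210 − 170.1 = 39.9 → 40
  G: 187 − 151.47 = 35.53 → 36
  B: 248 + 0.81×(0−248) = 248 − 200.88 = 47.12 → 47
rgb(40, 36, 47) = #28242F.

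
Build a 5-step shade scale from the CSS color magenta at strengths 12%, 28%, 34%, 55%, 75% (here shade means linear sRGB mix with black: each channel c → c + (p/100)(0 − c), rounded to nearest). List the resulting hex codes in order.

#E000E0, #B800B8, #A800A8, #730073, #400040

CSS magenta is rgb(255, 0, 255).
12%: (255 − 30.6 = 224.4→224, 0→0, 255 − 30.6 = 224.4→224) → #E000E0
28%: (255 − 71.4 = 183.6→184, 0→0, 255 − 71.4 = 183.6→184) → #B800B8
34%: (255 − 86.7 = 168.3→168, 0→0, 255 − 86.7 = 168.3→168) → #A800A8
55%: (255 − 140.25 = 114.75→115, 0→0, 255 − 140.25 = 114.75→115) → #730073
75%: (255 − 191.25 = 63.75→64, 0→0, 255 − 191.25 = 63.75→64) → #400040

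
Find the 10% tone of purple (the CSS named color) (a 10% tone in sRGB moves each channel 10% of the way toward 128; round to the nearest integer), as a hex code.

#800D80

CSS purple is rgb(128, 0, 128).
Per channel, c → c + 0.1(128 − c):
  R: 128 + 0.1×(128−128) = 128 + 0 = 128 → 128
  G: 0 + 12.8 = 12.8 → 13
  B: 128 + 0.1×(128−128) = 128 + 0 = 128 → 128
rgb(128, 13, 128) = #800D80.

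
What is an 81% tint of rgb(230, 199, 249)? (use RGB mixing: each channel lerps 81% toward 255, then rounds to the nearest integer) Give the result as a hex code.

An 81% tint moves each channel 81% toward 255:
  R: 230 + 20.25 = 250.25 → 250
  G: 199 + 45.36 = 244.36 → 244
  B: 249 + 0.81×(255−249) = 249 + 4.86 = 253.86 → 254
rgb(250, 244, 254) = #FAF4FE.

#FAF4FE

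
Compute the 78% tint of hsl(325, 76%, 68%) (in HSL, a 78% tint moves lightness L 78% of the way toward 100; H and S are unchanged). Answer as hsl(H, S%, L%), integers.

L moves 78% from 68 toward 100: 68 + 24.96 = 92.96 → 93.
H and S are unchanged.

hsl(325, 76%, 93%)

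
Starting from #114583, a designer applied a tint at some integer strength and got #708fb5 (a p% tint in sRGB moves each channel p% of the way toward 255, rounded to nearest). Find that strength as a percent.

40%

#114583 is rgb(17, 69, 131); #708fb5 is rgb(112, 143, 181).
On the R channel (widest range): 112 ≈ 17 + (p/100)(255 − 17), so p ≈ 100×(112 − 17)/(255 − 17) = 9500/238 = 39.92.
p = 40 reproduces all three channels after rounding.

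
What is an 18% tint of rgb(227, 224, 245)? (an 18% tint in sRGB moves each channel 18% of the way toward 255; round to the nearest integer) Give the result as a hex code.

Per channel, c → c + 0.18(255 − c):
  R: 227 + 5.04 = 232.04 → 232
  G: 224 + 5.58 = 229.58 → 230
  B: 245 + 1.8 = 246.8 → 247
rgb(232, 230, 247) = #E8E6F7.

#E8E6F7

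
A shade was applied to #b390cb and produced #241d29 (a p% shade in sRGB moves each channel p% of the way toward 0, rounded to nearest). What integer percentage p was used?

80%

#b390cb is rgb(179, 144, 203); #241d29 is rgb(36, 29, 41).
On the B channel (widest range): 41 ≈ 203 + (p/100)(0 − 203), so p ≈ 100×(41 − 203)/(0 − 203) = -16200/-203 = 79.80.
p = 80 reproduces all three channels after rounding.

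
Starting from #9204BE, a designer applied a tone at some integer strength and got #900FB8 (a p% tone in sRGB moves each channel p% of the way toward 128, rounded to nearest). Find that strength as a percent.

#9204BE is rgb(146, 4, 190); #900FB8 is rgb(144, 15, 184).
On the G channel (widest range): 15 ≈ 4 + (p/100)(128 − 4), so p ≈ 100×(15 − 4)/(128 − 4) = 1100/124 = 8.87.
p = 9 reproduces all three channels after rounding.

9%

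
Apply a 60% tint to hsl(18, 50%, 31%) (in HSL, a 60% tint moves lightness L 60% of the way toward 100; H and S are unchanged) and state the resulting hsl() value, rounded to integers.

L moves 60% from 31 toward 100: 31 + 41.4 = 72.4 → 72.
H and S are unchanged.

hsl(18, 50%, 72%)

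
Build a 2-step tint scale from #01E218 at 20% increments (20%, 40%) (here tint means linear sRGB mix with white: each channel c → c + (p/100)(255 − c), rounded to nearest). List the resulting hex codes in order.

#34E846, #67EE74

#01E218 is rgb(1, 226, 24).
20%: (1 + 50.8 = 51.8→52, 226 + 5.8 = 231.8→232, 24 + 46.2 = 70.2→70) → #34E846
40%: (1 + 101.6 = 102.6→103, 226 + 11.6 = 237.6→238, 24 + 92.4 = 116.4→116) → #67EE74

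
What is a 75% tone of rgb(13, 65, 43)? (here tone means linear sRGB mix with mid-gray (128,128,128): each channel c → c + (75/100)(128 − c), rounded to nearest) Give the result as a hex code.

Lerp each channel 75% toward 128:
  R: 13 + 0.75×(128−13) = 13 + 86.25 = 99.25 → 99
  G: 65 + 47.25 = 112.25 → 112
  B: 43 + 63.75 = 106.75 → 107
rgb(99, 112, 107) = #63706B.

#63706B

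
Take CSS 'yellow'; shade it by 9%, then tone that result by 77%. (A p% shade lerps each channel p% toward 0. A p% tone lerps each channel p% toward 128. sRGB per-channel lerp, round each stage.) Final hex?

#989863

CSS yellow is rgb(255, 255, 0).
A 9% shade moves each channel 9% toward 0:
  R: 255 − 22.95 = 232.05 → 232
  G: 255 + 0.09×(0−255) = 255 − 22.95 = 232.05 → 232
  B: 0 + 0 = 0 → 0
After the shade: rgb(232, 232, 0) = #E8E800.
A 77% tone moves each channel 77% toward 128:
  R: 232 + 0.77×(128−232) = 232 − 80.08 = 151.92 → 152
  G: 232 + 0.77×(128−232) = 232 − 80.08 = 151.92 → 152
  B: 0 + 98.56 = 98.56 → 99
rgb(152, 152, 99) = #989863.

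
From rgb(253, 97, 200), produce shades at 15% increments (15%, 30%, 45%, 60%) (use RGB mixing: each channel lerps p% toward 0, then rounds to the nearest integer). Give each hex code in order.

15%: (253 − 37.95 = 215.05→215, 97 − 14.55 = 82.45→82, 200 − 30 = 170→170) → #d752aa
30%: (253 − 75.9 = 177.1→177, 97 − 29.1 = 67.9→68, 200 − 60 = 140→140) → #b1448c
45%: (253 − 113.85 = 139.15→139, 97 − 43.65 = 53.35→53, 200 − 90 = 110→110) → #8b356e
60%: (253 − 151.8 = 101.2→101, 97 − 58.2 = 38.8→39, 200 − 120 = 80→80) → #652750

#d752aa, #b1448c, #8b356e, #652750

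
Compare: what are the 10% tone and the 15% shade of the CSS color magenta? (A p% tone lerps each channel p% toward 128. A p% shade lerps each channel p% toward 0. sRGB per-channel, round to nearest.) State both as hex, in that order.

CSS magenta is rgb(255, 0, 255).
10% tone:
  R: 255 + 0.1×(128−255) = 255 − 12.7 = 242.3 → 242
  G: 0 + 12.8 = 12.8 → 13
  B: 255 + 0.1×(128−255) = 255 − 12.7 = 242.3 → 242
  → #F20DF2
15% shade:
  R: 255 + 0.15×(0−255) = 255 − 38.25 = 216.75 → 217
  G: 0 + 0 = 0 → 0
  B: 255 + 0.15×(0−255) = 255 − 38.25 = 216.75 → 217
  → #D900D9

#F20DF2, #D900D9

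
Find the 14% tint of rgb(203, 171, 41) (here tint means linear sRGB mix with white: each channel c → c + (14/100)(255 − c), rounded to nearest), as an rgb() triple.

rgb(210, 183, 71)

Per channel, c → c + 0.14(255 − c):
  R: 203 + 7.28 = 210.28 → 210
  G: 171 + 0.14×(255−171) = 171 + 11.76 = 182.76 → 183
  B: 41 + 0.14×(255−41) = 41 + 29.96 = 70.96 → 71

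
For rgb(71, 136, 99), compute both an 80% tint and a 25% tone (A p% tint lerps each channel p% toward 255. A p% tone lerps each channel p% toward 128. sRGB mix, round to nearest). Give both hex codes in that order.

#DAE7E0, #55866A

80% tint:
  R: 71 + 147.2 = 218.2 → 218
  G: 136 + 95.2 = 231.2 → 231
  B: 99 + 124.8 = 223.8 → 224
  → #DAE7E0
25% tone:
  R: 71 + 0.25×(128−71) = 71 + 14.25 = 85.25 → 85
  G: 136 + 0.25×(128−136) = 136 − 2 = 134 → 134
  B: 99 + 7.25 = 106.25 → 106
  → #55866A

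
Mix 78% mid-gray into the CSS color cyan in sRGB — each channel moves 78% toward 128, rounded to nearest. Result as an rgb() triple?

CSS cyan is rgb(0, 255, 255).
A 78% tone moves each channel 78% toward 128:
  R: 0 + 0.78×(128−0) = 0 + 99.84 = 99.84 → 100
  G: 255 − 99.06 = 155.94 → 156
  B: 255 + 0.78×(128−255) = 255 − 99.06 = 155.94 → 156

rgb(100, 156, 156)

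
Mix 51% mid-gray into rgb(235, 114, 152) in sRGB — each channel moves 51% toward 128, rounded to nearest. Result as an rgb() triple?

rgb(180, 121, 140)

Per channel, c → c + 0.51(128 − c):
  R: 235 + 0.51×(128−235) = 235 − 54.57 = 180.43 → 180
  G: 114 + 7.14 = 121.14 → 121
  B: 152 − 12.24 = 139.76 → 140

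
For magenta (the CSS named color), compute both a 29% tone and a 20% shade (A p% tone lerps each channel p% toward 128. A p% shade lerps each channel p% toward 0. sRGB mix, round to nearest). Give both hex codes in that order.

CSS magenta is rgb(255, 0, 255).
29% tone:
  R: 255 + 0.29×(128−255) = 255 − 36.83 = 218.17 → 218
  G: 0 + 0.29×(128−0) = 0 + 37.12 = 37.12 → 37
  B: 255 + 0.29×(128−255) = 255 − 36.83 = 218.17 → 218
  → #da25da
20% shade:
  R: 255 + 0.2×(0−255) = 255 − 51 = 204 → 204
  G: 0 + 0.2×(0−0) = 0 + 0 = 0 → 0
  B: 255 + 0.2×(0−255) = 255 − 51 = 204 → 204
  → #cc00cc

#da25da, #cc00cc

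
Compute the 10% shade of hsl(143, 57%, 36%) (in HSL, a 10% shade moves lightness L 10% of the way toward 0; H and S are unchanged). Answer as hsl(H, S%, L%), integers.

L moves 10% from 36 toward 0: 36 − 3.6 = 32.4 → 32.
H and S are unchanged.

hsl(143, 57%, 32%)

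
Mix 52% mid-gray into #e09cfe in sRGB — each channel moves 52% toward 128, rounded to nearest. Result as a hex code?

#ae8dbc

#e09cfe is rgb(224, 156, 254).
Per channel, c → c + 0.52(128 − c):
  R: 224 − 49.92 = 174.08 → 174
  G: 156 − 14.56 = 141.44 → 141
  B: 254 − 65.52 = 188.48 → 188
rgb(174, 141, 188) = #ae8dbc.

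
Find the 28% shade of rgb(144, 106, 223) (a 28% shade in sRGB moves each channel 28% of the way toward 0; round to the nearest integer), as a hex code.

Per channel, c → c + 0.28(0 − c):
  R: 144 + 0.28×(0−144) = 144 − 40.32 = 103.68 → 104
  G: 106 + 0.28×(0−106) = 106 − 29.68 = 76.32 → 76
  B: 223 + 0.28×(0−223) = 223 − 62.44 = 160.56 → 161
rgb(104, 76, 161) = #684CA1.

#684CA1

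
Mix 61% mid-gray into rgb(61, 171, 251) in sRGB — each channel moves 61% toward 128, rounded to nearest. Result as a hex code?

A 61% tone moves each channel 61% toward 128:
  R: 61 + 40.87 = 101.87 → 102
  G: 171 + 0.61×(128−171) = 171 − 26.23 = 144.77 → 145
  B: 251 + 0.61×(128−251) = 251 − 75.03 = 175.97 → 176
rgb(102, 145, 176) = #6691B0.

#6691B0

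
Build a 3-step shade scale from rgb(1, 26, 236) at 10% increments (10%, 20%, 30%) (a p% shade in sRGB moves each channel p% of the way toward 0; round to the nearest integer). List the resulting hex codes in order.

#0117d4, #0115bd, #0112a5

10%: (1→1, 26 − 2.6 = 23.4→23, 236 − 23.6 = 212.4→212) → #0117d4
20%: (1→1, 26 − 5.2 = 20.8→21, 236 − 47.2 = 188.8→189) → #0115bd
30%: (1→1, 26 − 7.8 = 18.2→18, 236 − 70.8 = 165.2→165) → #0112a5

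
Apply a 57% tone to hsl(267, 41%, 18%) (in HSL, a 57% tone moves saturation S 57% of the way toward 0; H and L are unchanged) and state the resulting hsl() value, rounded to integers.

hsl(267, 18%, 18%)

S moves 57% from 41 toward 0: 41 − 23.37 = 17.63 → 18.
H and L are unchanged.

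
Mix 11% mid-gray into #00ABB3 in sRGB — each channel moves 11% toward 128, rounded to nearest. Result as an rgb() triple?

rgb(14, 166, 173)

#00ABB3 is rgb(0, 171, 179).
Per channel, c → c + 0.11(128 − c):
  R: 0 + 0.11×(128−0) = 0 + 14.08 = 14.08 → 14
  G: 171 + 0.11×(128−171) = 171 − 4.73 = 166.27 → 166
  B: 179 − 5.61 = 173.39 → 173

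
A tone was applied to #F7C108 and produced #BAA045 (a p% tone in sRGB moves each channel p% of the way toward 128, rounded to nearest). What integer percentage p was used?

#F7C108 is rgb(247, 193, 8); #BAA045 is rgb(186, 160, 69).
On the B channel (widest range): 69 ≈ 8 + (p/100)(128 − 8), so p ≈ 100×(69 − 8)/(128 − 8) = 6100/120 = 50.83.
p = 51 reproduces all three channels after rounding.

51%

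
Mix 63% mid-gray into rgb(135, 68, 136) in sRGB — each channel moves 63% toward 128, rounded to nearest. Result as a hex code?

#836A83

Lerp each channel 63% toward 128:
  R: 135 − 4.41 = 130.59 → 131
  G: 68 + 0.63×(128−68) = 68 + 37.8 = 105.8 → 106
  B: 136 − 5.04 = 130.96 → 131
rgb(131, 106, 131) = #836A83.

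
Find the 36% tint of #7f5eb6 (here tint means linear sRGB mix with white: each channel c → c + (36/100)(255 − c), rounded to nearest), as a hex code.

#ad98d0

#7f5eb6 is rgb(127, 94, 182).
Lerp each channel 36% toward 255:
  R: 127 + 46.08 = 173.08 → 173
  G: 94 + 0.36×(255−94) = 94 + 57.96 = 151.96 → 152
  B: 182 + 26.28 = 208.28 → 208
rgb(173, 152, 208) = #ad98d0.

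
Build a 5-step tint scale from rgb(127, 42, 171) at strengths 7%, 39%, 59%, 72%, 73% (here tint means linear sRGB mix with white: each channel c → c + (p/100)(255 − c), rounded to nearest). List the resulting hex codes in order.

7%: (127 + 8.96 = 135.96→136, 42 + 14.91 = 56.91→57, 171 + 5.88 = 176.88→177) → #8839B1
39%: (127 + 49.92 = 176.92→177, 42 + 83.07 = 125.07→125, 171 + 32.76 = 203.76→204) → #B17DCC
59%: (127 + 75.52 = 202.52→203, 42 + 125.67 = 167.67→168, 171 + 49.56 = 220.56→221) → #CBA8DD
72%: (127 + 92.16 = 219.16→219, 42 + 153.36 = 195.36→195, 171 + 60.48 = 231.48→231) → #DBC3E7
73%: (127 + 93.44 = 220.44→220, 42 + 155.49 = 197.49→197, 171 + 61.32 = 232.32→232) → #DCC5E8

#8839B1, #B17DCC, #CBA8DD, #DBC3E7, #DCC5E8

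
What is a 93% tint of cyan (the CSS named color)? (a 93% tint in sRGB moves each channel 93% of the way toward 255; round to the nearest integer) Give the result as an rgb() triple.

rgb(237, 255, 255)

CSS cyan is rgb(0, 255, 255).
A 93% tint moves each channel 93% toward 255:
  R: 0 + 0.93×(255−0) = 0 + 237.15 = 237.15 → 237
  G: 255 + 0 = 255 → 255
  B: 255 + 0.93×(255−255) = 255 + 0 = 255 → 255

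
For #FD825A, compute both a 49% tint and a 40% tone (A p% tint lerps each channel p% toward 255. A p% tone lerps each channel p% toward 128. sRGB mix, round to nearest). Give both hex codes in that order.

#FEBFAB, #CB8169

#FD825A is rgb(253, 130, 90).
49% tint:
  R: 253 + 0.49×(255−253) = 253 + 0.98 = 253.98 → 254
  G: 130 + 61.25 = 191.25 → 191
  B: 90 + 80.85 = 170.85 → 171
  → #FEBFAB
40% tone:
  R: 253 − 50 = 203 → 203
  G: 130 + 0.4×(128−130) = 130 − 0.8 = 129.2 → 129
  B: 90 + 0.4×(128−90) = 90 + 15.2 = 105.2 → 105
  → #CB8169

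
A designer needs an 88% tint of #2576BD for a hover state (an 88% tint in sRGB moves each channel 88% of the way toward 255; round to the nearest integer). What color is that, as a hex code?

#E5EFF7

#2576BD is rgb(37, 118, 189).
An 88% tint moves each channel 88% toward 255:
  R: 37 + 0.88×(255−37) = 37 + 191.84 = 228.84 → 229
  G: 118 + 0.88×(255−118) = 118 + 120.56 = 238.56 → 239
  B: 189 + 0.88×(255−189) = 189 + 58.08 = 247.08 → 247
rgb(229, 239, 247) = #E5EFF7.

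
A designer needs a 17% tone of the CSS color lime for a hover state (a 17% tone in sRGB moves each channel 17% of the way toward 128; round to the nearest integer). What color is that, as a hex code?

#16e916

CSS lime is rgb(0, 255, 0).
Lerp each channel 17% toward 128:
  R: 0 + 0.17×(128−0) = 0 + 21.76 = 21.76 → 22
  G: 255 + 0.17×(128−255) = 255 − 21.59 = 233.41 → 233
  B: 0 + 21.76 = 21.76 → 22
rgb(22, 233, 22) = #16e916.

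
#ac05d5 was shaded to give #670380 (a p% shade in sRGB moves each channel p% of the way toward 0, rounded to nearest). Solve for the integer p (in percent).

40%

#ac05d5 is rgb(172, 5, 213); #670380 is rgb(103, 3, 128).
On the B channel (widest range): 128 ≈ 213 + (p/100)(0 − 213), so p ≈ 100×(128 − 213)/(0 − 213) = -8500/-213 = 39.91.
p = 40 reproduces all three channels after rounding.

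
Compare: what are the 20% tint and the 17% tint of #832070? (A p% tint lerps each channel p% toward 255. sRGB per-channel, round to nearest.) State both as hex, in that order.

#9C4D8D, #984688

#832070 is rgb(131, 32, 112).
20% tint:
  R: 131 + 24.8 = 155.8 → 156
  G: 32 + 0.2×(255−32) = 32 + 44.6 = 76.6 → 77
  B: 112 + 28.6 = 140.6 → 141
  → #9C4D8D
17% tint:
  R: 131 + 0.17×(255−131) = 131 + 21.08 = 152.08 → 152
  G: 32 + 37.91 = 69.91 → 70
  B: 112 + 24.31 = 136.31 → 136
  → #984688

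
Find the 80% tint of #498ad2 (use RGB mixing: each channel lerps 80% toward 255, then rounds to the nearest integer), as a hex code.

#498ad2 is rgb(73, 138, 210).
Per channel, c → c + 0.8(255 − c):
  R: 73 + 0.8×(255−73) = 73 + 145.6 = 218.6 → 219
  G: 138 + 93.6 = 231.6 → 232
  B: 210 + 0.8×(255−210) = 210 + 36 = 246 → 246
rgb(219, 232, 246) = #dbe8f6.

#dbe8f6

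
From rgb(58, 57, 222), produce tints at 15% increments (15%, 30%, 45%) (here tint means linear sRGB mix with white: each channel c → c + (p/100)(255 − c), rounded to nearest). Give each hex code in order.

#5857E3, #7574E8, #9392ED

15%: (58 + 29.55 = 87.55→88, 57 + 29.7 = 86.7→87, 222 + 4.95 = 226.95→227) → #5857E3
30%: (58 + 59.1 = 117.1→117, 57 + 59.4 = 116.4→116, 222 + 9.9 = 231.9→232) → #7574E8
45%: (58 + 88.65 = 146.65→147, 57 + 89.1 = 146.1→146, 222 + 14.85 = 236.85→237) → #9392ED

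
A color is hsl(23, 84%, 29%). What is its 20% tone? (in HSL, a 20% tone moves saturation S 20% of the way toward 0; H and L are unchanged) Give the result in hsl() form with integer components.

S moves 20% from 84 toward 0: 84 − 16.8 = 67.2 → 67.
H and L are unchanged.

hsl(23, 67%, 29%)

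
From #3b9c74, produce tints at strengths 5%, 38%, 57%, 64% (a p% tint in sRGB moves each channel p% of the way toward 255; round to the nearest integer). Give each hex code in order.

#3b9c74 is rgb(59, 156, 116).
5%: (59 + 9.8 = 68.8→69, 156 + 4.95 = 160.95→161, 116 + 6.95 = 122.95→123) → #45a17b
38%: (59 + 74.48 = 133.48→133, 156 + 37.62 = 193.62→194, 116 + 52.82 = 168.82→169) → #85c2a9
57%: (59 + 111.72 = 170.72→171, 156 + 56.43 = 212.43→212, 116 + 79.23 = 195.23→195) → #abd4c3
64%: (59 + 125.44 = 184.44→184, 156 + 63.36 = 219.36→219, 116 + 88.96 = 204.96→205) → #b8dbcd

#45a17b, #85c2a9, #abd4c3, #b8dbcd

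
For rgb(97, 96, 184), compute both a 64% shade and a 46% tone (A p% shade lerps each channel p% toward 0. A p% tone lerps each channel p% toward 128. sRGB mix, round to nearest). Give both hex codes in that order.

64% shade:
  R: 97 + 0.64×(0−97) = 97 − 62.08 = 34.92 → 35
  G: 96 + 0.64×(0−96) = 96 − 61.44 = 34.56 → 35
  B: 184 + 0.64×(0−184) = 184 − 117.76 = 66.24 → 66
  → #232342
46% tone:
  R: 97 + 0.46×(128−97) = 97 + 14.26 = 111.26 → 111
  G: 96 + 0.46×(128−96) = 96 + 14.72 = 110.72 → 111
  B: 184 + 0.46×(128−184) = 184 − 25.76 = 158.24 → 158
  → #6F6F9E

#232342, #6F6F9E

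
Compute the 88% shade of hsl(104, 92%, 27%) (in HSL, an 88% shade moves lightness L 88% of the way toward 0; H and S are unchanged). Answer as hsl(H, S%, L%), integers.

hsl(104, 92%, 3%)

L moves 88% from 27 toward 0: 27 − 23.76 = 3.24 → 3.
H and S are unchanged.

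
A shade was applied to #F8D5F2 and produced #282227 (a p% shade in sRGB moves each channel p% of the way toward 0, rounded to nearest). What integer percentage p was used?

84%

#F8D5F2 is rgb(248, 213, 242); #282227 is rgb(40, 34, 39).
On the R channel (widest range): 40 ≈ 248 + (p/100)(0 − 248), so p ≈ 100×(40 − 248)/(0 − 248) = -20800/-248 = 83.87.
p = 84 reproduces all three channels after rounding.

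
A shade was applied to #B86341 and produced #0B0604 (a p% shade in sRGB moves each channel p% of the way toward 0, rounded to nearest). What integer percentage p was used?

94%

#B86341 is rgb(184, 99, 65); #0B0604 is rgb(11, 6, 4).
On the R channel (widest range): 11 ≈ 184 + (p/100)(0 − 184), so p ≈ 100×(11 − 184)/(0 − 184) = -17300/-184 = 94.02.
p = 94 reproduces all three channels after rounding.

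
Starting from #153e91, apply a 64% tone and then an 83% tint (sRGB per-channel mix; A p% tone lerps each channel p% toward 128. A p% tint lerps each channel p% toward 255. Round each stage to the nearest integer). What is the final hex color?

#153e91 is rgb(21, 62, 145).
Lerp each channel 64% toward 128:
  R: 21 + 0.64×(128−21) = 21 + 68.48 = 89.48 → 89
  G: 62 + 0.64×(128−62) = 62 + 42.24 = 104.24 → 104
  B: 145 + 0.64×(128−145) = 145 − 10.88 = 134.12 → 134
After the tone: rgb(89, 104, 134) = #596886.
Lerp each channel 83% toward 255:
  R: 89 + 137.78 = 226.78 → 227
  G: 104 + 0.83×(255−104) = 104 + 125.33 = 229.33 → 229
  B: 134 + 100.43 = 234.43 → 234
rgb(227, 229, 234) = #e3e5ea.

#e3e5ea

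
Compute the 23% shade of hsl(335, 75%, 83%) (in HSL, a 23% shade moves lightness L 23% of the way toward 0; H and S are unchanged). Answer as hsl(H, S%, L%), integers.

hsl(335, 75%, 64%)

L moves 23% from 83 toward 0: 83 − 19.09 = 63.91 → 64.
H and S are unchanged.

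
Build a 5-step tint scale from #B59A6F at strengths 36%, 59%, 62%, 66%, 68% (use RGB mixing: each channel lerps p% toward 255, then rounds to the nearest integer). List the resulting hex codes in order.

#B59A6F is rgb(181, 154, 111).
36%: (181 + 26.64 = 207.64→208, 154 + 36.36 = 190.36→190, 111 + 51.84 = 162.84→163) → #D0BEA3
59%: (181 + 43.66 = 224.66→225, 154 + 59.59 = 213.59→214, 111 + 84.96 = 195.96→196) → #E1D6C4
62%: (181 + 45.88 = 226.88→227, 154 + 62.62 = 216.62→217, 111 + 89.28 = 200.28→200) → #E3D9C8
66%: (181 + 48.84 = 229.84→230, 154 + 66.66 = 220.66→221, 111 + 95.04 = 206.04→206) → #E6DDCE
68%: (181 + 50.32 = 231.32→231, 154 + 68.68 = 222.68→223, 111 + 97.92 = 208.92→209) → #E7DFD1

#D0BEA3, #E1D6C4, #E3D9C8, #E6DDCE, #E7DFD1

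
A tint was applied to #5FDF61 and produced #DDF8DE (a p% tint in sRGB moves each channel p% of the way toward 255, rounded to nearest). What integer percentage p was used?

79%

#5FDF61 is rgb(95, 223, 97); #DDF8DE is rgb(221, 248, 222).
On the R channel (widest range): 221 ≈ 95 + (p/100)(255 − 95), so p ≈ 100×(221 − 95)/(255 − 95) = 12600/160 = 78.75.
p = 79 reproduces all three channels after rounding.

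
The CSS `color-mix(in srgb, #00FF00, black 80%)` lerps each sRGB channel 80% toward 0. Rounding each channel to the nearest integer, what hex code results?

#00FF00 is rgb(0, 255, 0).
An 80% shade moves each channel 80% toward 0:
  R: 0 + 0.8×(0−0) = 0 + 0 = 0 → 0
  G: 255 + 0.8×(0−255) = 255 − 204 = 51 → 51
  B: 0 + 0 = 0 → 0
rgb(0, 51, 0) = #003300.

#003300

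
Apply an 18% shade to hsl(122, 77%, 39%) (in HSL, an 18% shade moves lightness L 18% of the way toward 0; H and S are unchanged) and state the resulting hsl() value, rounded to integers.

hsl(122, 77%, 32%)

L moves 18% from 39 toward 0: 39 − 7.02 = 31.98 → 32.
H and S are unchanged.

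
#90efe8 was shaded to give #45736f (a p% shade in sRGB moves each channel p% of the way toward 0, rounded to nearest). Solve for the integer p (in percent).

#90efe8 is rgb(144, 239, 232); #45736f is rgb(69, 115, 111).
On the G channel (widest range): 115 ≈ 239 + (p/100)(0 − 239), so p ≈ 100×(115 − 239)/(0 − 239) = -12400/-239 = 51.88.
p = 52 reproduces all three channels after rounding.

52%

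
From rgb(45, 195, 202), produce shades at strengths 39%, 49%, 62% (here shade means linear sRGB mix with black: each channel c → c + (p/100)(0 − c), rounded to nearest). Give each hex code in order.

39%: (45 − 17.55 = 27.45→27, 195 − 76.05 = 118.95→119, 202 − 78.78 = 123.22→123) → #1B777B
49%: (45 − 22.05 = 22.95→23, 195 − 95.55 = 99.45→99, 202 − 98.98 = 103.02→103) → #176367
62%: (45 − 27.9 = 17.1→17, 195 − 120.9 = 74.1→74, 202 − 125.24 = 76.76→77) → #114A4D

#1B777B, #176367, #114A4D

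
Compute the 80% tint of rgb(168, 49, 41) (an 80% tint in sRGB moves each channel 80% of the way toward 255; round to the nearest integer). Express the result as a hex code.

Per channel, c → c + 0.8(255 − c):
  R: 168 + 0.8×(255−168) = 168 + 69.6 = 237.6 → 238
  G: 49 + 0.8×(255−49) = 49 + 164.8 = 213.8 → 214
  B: 41 + 0.8×(255−41) = 41 + 171.2 = 212.2 → 212
rgb(238, 214, 212) = #eed6d4.

#eed6d4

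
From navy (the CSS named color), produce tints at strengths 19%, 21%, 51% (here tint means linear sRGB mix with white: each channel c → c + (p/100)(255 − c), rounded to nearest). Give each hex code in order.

#303098, #36369B, #8282C1

CSS navy is rgb(0, 0, 128).
19%: (0 + 48.45 = 48.45→48, 0 + 48.45 = 48.45→48, 128 + 24.13 = 152.13→152) → #303098
21%: (0 + 53.55 = 53.55→54, 0 + 53.55 = 53.55→54, 128 + 26.67 = 154.67→155) → #36369B
51%: (0 + 130.05 = 130.05→130, 0 + 130.05 = 130.05→130, 128 + 64.77 = 192.77→193) → #8282C1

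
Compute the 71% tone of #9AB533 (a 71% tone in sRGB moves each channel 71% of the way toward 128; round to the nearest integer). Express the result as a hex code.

#888F6A

#9AB533 is rgb(154, 181, 51).
A 71% tone moves each channel 71% toward 128:
  R: 154 − 18.46 = 135.54 → 136
  G: 181 + 0.71×(128−181) = 181 − 37.63 = 143.37 → 143
  B: 51 + 54.67 = 105.67 → 106
rgb(136, 143, 106) = #888F6A.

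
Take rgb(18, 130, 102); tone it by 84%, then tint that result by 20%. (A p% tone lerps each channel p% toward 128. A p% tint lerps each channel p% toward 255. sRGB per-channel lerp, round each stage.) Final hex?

Lerp each channel 84% toward 128:
  R: 18 + 0.84×(128−18) = 18 + 92.4 = 110.4 → 110
  G: 130 + 0.84×(128−130) = 130 − 1.68 = 128.32 → 128
  B: 102 + 0.84×(128−102) = 102 + 21.84 = 123.84 → 124
After the tone: rgb(110, 128, 124) = #6E807C.
A 20% tint moves each channel 20% toward 255:
  R: 110 + 0.2×(255−110) = 110 + 29 = 139 → 139
  G: 128 + 0.2×(255−128) = 128 + 25.4 = 153.4 → 153
  B: 124 + 0.2×(255−124) = 124 + 26.2 = 150.2 → 150
rgb(139, 153, 150) = #8B9996.

#8B9996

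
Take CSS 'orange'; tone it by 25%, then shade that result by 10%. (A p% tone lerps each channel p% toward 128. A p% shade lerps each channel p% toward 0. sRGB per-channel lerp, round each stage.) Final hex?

#c98c1d

CSS orange is rgb(255, 165, 0).
Lerp each channel 25% toward 128:
  R: 255 + 0.25×(128−255) = 255 − 31.75 = 223.25 → 223
  G: 165 + 0.25×(128−165) = 165 − 9.25 = 155.75 → 156
  B: 0 + 32 = 32 → 32
After the tone: rgb(223, 156, 32) = #df9c20.
A 10% shade moves each channel 10% toward 0:
  R: 223 − 22.3 = 200.7 → 201
  G: 156 + 0.1×(0−156) = 156 − 15.6 = 140.4 → 140
  B: 32 + 0.1×(0−32) = 32 − 3.2 = 28.8 → 29
rgb(201, 140, 29) = #c98c1d.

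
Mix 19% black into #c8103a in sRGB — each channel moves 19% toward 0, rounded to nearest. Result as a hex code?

#c8103a is rgb(200, 16, 58).
A 19% shade moves each channel 19% toward 0:
  R: 200 + 0.19×(0−200) = 200 − 38 = 162 → 162
  G: 16 + 0.19×(0−16) = 16 − 3.04 = 12.96 → 13
  B: 58 + 0.19×(0−58) = 58 − 11.02 = 46.98 → 47
rgb(162, 13, 47) = #a20d2f.

#a20d2f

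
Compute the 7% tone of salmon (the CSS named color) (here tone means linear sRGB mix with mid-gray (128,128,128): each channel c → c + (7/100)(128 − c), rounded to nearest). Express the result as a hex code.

CSS salmon is rgb(250, 128, 114).
Per channel, c → c + 0.07(128 − c):
  R: 250 + 0.07×(128−250) = 250 − 8.54 = 241.46 → 241
  G: 128 + 0 = 128 → 128
  B: 114 + 0.07×(128−114) = 114 + 0.98 = 114.98 → 115
rgb(241, 128, 115) = #F18073.

#F18073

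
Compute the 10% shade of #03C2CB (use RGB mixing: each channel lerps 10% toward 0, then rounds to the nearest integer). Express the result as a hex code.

#03C2CB is rgb(3, 194, 203).
Lerp each channel 10% toward 0:
  R: 3 − 0.3 = 2.7 → 3
  G: 194 + 0.1×(0−194) = 194 − 19.4 = 174.6 → 175
  B: 203 + 0.1×(0−203) = 203 − 20.3 = 182.7 → 183
rgb(3, 175, 183) = #03AFB7.

#03AFB7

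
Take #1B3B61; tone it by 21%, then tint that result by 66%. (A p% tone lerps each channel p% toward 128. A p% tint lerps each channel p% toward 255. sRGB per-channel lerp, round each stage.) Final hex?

#B9C1CC

#1B3B61 is rgb(27, 59, 97).
Lerp each channel 21% toward 128:
  R: 27 + 21.21 = 48.21 → 48
  G: 59 + 14.49 = 73.49 → 73
  B: 97 + 0.21×(128−97) = 97 + 6.51 = 103.51 → 104
After the tone: rgb(48, 73, 104) = #304968.
Lerp each channel 66% toward 255:
  R: 48 + 0.66×(255−48) = 48 + 136.62 = 184.62 → 185
  G: 73 + 0.66×(255−73) = 73 + 120.12 = 193.12 → 193
  B: 104 + 99.66 = 203.66 → 204
rgb(185, 193, 204) = #B9C1CC.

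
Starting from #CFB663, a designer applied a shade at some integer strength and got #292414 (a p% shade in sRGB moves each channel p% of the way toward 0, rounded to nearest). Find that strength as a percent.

80%

#CFB663 is rgb(207, 182, 99); #292414 is rgb(41, 36, 20).
On the R channel (widest range): 41 ≈ 207 + (p/100)(0 − 207), so p ≈ 100×(41 − 207)/(0 − 207) = -16600/-207 = 80.19.
p = 80 reproduces all three channels after rounding.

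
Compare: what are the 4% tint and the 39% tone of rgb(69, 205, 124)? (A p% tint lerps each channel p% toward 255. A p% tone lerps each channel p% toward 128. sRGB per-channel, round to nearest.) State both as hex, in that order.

#4ccf81, #5caf7e

4% tint:
  R: 69 + 7.44 = 76.44 → 76
  G: 205 + 2 = 207 → 207
  B: 124 + 5.24 = 129.24 → 129
  → #4ccf81
39% tone:
  R: 69 + 0.39×(128−69) = 69 + 23.01 = 92.01 → 92
  G: 205 + 0.39×(128−205) = 205 − 30.03 = 174.97 → 175
  B: 124 + 0.39×(128−124) = 124 + 1.56 = 125.56 → 126
  → #5caf7e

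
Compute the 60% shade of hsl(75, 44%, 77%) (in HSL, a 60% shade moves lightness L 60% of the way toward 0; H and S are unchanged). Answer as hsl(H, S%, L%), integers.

L moves 60% from 77 toward 0: 77 − 46.2 = 30.8 → 31.
H and S are unchanged.

hsl(75, 44%, 31%)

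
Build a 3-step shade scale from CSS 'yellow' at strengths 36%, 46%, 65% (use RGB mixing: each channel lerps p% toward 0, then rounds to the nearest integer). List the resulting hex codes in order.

CSS yellow is rgb(255, 255, 0).
36%: (255 − 91.8 = 163.2→163, 255 − 91.8 = 163.2→163, 0→0) → #a3a300
46%: (255 − 117.3 = 137.7→138, 255 − 117.3 = 137.7→138, 0→0) → #8a8a00
65%: (255 − 165.75 = 89.25→89, 255 − 165.75 = 89.25→89, 0→0) → #595900

#a3a300, #8a8a00, #595900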